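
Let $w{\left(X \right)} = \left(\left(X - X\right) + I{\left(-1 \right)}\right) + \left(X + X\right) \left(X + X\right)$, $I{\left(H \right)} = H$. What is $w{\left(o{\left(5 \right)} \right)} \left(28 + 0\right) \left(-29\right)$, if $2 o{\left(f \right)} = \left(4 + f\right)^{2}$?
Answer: $-5326720$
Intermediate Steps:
$o{\left(f \right)} = \frac{\left(4 + f\right)^{2}}{2}$
$w{\left(X \right)} = -1 + 4 X^{2}$ ($w{\left(X \right)} = \left(\left(X - X\right) - 1\right) + \left(X + X\right) \left(X + X\right) = \left(0 - 1\right) + 2 X 2 X = -1 + 4 X^{2}$)
$w{\left(o{\left(5 \right)} \right)} \left(28 + 0\right) \left(-29\right) = \left(-1 + 4 \left(\frac{\left(4 + 5\right)^{2}}{2}\right)^{2}\right) \left(28 + 0\right) \left(-29\right) = \left(-1 + 4 \left(\frac{9^{2}}{2}\right)^{2}\right) 28 \left(-29\right) = \left(-1 + 4 \left(\frac{1}{2} \cdot 81\right)^{2}\right) \left(-812\right) = \left(-1 + 4 \left(\frac{81}{2}\right)^{2}\right) \left(-812\right) = \left(-1 + 4 \cdot \frac{6561}{4}\right) \left(-812\right) = \left(-1 + 6561\right) \left(-812\right) = 6560 \left(-812\right) = -5326720$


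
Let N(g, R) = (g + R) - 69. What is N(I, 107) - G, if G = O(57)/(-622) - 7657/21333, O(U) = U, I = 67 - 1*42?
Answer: 64764121/1020702 ≈ 63.451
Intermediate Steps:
I = 25 (I = 67 - 42 = 25)
N(g, R) = -69 + R + g (N(g, R) = (R + g) - 69 = -69 + R + g)
G = -459895/1020702 (G = 57/(-622) - 7657/21333 = 57*(-1/622) - 7657*1/21333 = -57/622 - 589/1641 = -459895/1020702 ≈ -0.45057)
N(I, 107) - G = (-69 + 107 + 25) - 1*(-459895/1020702) = 63 + 459895/1020702 = 64764121/1020702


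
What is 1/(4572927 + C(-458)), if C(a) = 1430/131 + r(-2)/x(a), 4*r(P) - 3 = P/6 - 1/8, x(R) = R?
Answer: 5759808/26339244384265 ≈ 2.1868e-7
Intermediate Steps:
r(P) = 23/32 + P/24 (r(P) = ¾ + (P/6 - 1/8)/4 = ¾ + (P*(⅙) - 1*⅛)/4 = ¾ + (P/6 - ⅛)/4 = ¾ + (-⅛ + P/6)/4 = ¾ + (-1/32 + P/24) = 23/32 + P/24)
C(a) = 1430/131 + 61/(96*a) (C(a) = 1430/131 + (23/32 + (1/24)*(-2))/a = 1430*(1/131) + (23/32 - 1/12)/a = 1430/131 + 61/(96*a))
1/(4572927 + C(-458)) = 1/(4572927 + (1/12576)*(7991 + 137280*(-458))/(-458)) = 1/(4572927 + (1/12576)*(-1/458)*(7991 - 62874240)) = 1/(4572927 + (1/12576)*(-1/458)*(-62866249)) = 1/(4572927 + 62866249/5759808) = 1/(26339244384265/5759808) = 5759808/26339244384265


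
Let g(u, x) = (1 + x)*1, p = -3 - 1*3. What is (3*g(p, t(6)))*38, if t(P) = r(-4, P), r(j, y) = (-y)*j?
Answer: 2850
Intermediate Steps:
r(j, y) = -j*y
p = -6 (p = -3 - 3 = -6)
t(P) = 4*P (t(P) = -1*(-4)*P = 4*P)
g(u, x) = 1 + x
(3*g(p, t(6)))*38 = (3*(1 + 4*6))*38 = (3*(1 + 24))*38 = (3*25)*38 = 75*38 = 2850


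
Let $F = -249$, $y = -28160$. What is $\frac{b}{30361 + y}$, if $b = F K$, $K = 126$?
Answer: $- \frac{31374}{2201} \approx -14.254$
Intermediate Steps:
$b = -31374$ ($b = \left(-249\right) 126 = -31374$)
$\frac{b}{30361 + y} = - \frac{31374}{30361 - 28160} = - \frac{31374}{2201}$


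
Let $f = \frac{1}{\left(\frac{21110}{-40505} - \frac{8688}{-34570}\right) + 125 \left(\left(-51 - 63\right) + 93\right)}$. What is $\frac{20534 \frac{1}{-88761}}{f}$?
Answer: $\frac{7548410765148634}{12428828702385} \approx 607.33$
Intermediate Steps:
$f = - \frac{140025785}{367605472151}$ ($f = \frac{1}{\left(21110 \left(- \frac{1}{40505}\right) - - \frac{4344}{17285}\right) + 125 \left(\left(-51 - 63\right) + 93\right)} = \frac{1}{\left(- \frac{4222}{8101} + \frac{4344}{17285}\right) + 125 \left(-114 + 93\right)} = \frac{1}{- \frac{37786526}{140025785} + 125 \left(-21\right)} = \frac{1}{- \frac{37786526}{140025785} - 2625} = \frac{1}{- \frac{367605472151}{140025785}} = - \frac{140025785}{367605472151} \approx -0.00038091$)
$\frac{20534 \frac{1}{-88761}}{f} = \frac{20534 \frac{1}{-88761}}{- \frac{140025785}{367605472151}} = 20534 \left(- \frac{1}{88761}\right) \left(- \frac{367605472151}{140025785}\right) = \left(- \frac{20534}{88761}\right) \left(- \frac{367605472151}{140025785}\right) = \frac{7548410765148634}{12428828702385}$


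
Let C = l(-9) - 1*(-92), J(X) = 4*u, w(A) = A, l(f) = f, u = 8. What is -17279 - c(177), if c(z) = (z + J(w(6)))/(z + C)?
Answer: -4492749/260 ≈ -17280.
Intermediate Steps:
J(X) = 32 (J(X) = 4*8 = 32)
C = 83 (C = -9 - 1*(-92) = -9 + 92 = 83)
c(z) = (32 + z)/(83 + z) (c(z) = (z + 32)/(z + 83) = (32 + z)/(83 + z))
-17279 - c(177) = -17279 - (32 + 177)/(83 + 177) = -17279 - 209/260 = -4492749/260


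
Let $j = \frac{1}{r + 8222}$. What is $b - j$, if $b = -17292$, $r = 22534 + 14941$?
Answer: $- \frac{790192525}{45697} \approx -17292.0$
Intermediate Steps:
$r = 37475$
$j = \frac{1}{45697}$ ($j = \frac{1}{37475 + 8222} = \frac{1}{45697} \approx 2.1883 \cdot 10^{-5}$)
$b - j = -17292 - \frac{1}{45697} = - \frac{790192525}{45697}$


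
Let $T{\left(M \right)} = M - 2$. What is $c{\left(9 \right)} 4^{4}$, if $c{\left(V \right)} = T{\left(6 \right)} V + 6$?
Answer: $10752$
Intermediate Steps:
$T{\left(M \right)} = -2 + M$
$c{\left(V \right)} = 6 + 4 V$ ($c{\left(V \right)} = \left(-2 + 6\right) V + 6 = 4 V + 6 = 6 + 4 V$)
$c{\left(9 \right)} 4^{4} = \left(6 + 4 \cdot 9\right) 4^{4} = \left(6 + 36\right) 256 = 42 \cdot 256 = 10752$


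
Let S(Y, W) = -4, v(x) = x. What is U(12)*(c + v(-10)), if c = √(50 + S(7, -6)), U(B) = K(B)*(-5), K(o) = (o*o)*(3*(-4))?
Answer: -86400 + 8640*√46 ≈ -27801.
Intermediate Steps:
K(o) = -12*o² (K(o) = o²*(-12) = -12*o²)
U(B) = 60*B² (U(B) = -12*B²*(-5) = 60*B²)
c = √46 (c = √(50 - 4) = √46 ≈ 6.7823)
U(12)*(c + v(-10)) = (60*12²)*(√46 - 10) = (60*144)*(-10 + √46) = 8640*(-10 + √46) = -86400 + 8640*√46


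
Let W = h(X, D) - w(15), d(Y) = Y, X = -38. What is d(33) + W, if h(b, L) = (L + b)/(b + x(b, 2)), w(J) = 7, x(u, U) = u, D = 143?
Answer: 1871/76 ≈ 24.618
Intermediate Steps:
h(b, L) = (L + b)/(2*b) (h(b, L) = (L + b)/(b + b) = (L + b)/((2*b)) = (L + b)*(1/(2*b)) = (L + b)/(2*b))
W = -637/76 (W = (½)*(143 - 38)/(-38) - 1*7 = (½)*(-1/38)*105 - 7 = -105/76 - 7 = -637/76 ≈ -8.3816)
d(33) + W = 33 - 637/76 = 1871/76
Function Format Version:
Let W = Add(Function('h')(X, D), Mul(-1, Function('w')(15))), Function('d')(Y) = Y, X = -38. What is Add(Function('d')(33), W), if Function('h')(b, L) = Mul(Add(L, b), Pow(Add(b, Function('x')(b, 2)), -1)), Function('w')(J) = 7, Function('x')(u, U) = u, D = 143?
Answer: Rational(1871, 76) ≈ 24.618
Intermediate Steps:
Function('h')(b, L) = Mul(Rational(1, 2), Pow(b, -1), Add(L, b)) (Function('h')(b, L) = Mul(Add(L, b), Pow(Add(b, b), -1)) = Mul(Add(L, b), Pow(Mul(2, b), -1)) = Mul(Add(L, b), Mul(Rational(1, 2), Pow(b, -1))) = Mul(Rational(1, 2), Pow(b, -1), Add(L, b)))
W = Rational(-637, 76) (W = Add(Mul(Rational(1, 2), Pow(-38, -1), Add(143, -38)), Mul(-1, 7)) = Add(Mul(Rational(1, 2), Rational(-1, 38), 105), -7) = Add(Rational(-105, 76), -7) = Rational(-637, 76) ≈ -8.3816)
Add(Function('d')(33), W) = Add(33, Rational(-637, 76)) = Rational(1871, 76)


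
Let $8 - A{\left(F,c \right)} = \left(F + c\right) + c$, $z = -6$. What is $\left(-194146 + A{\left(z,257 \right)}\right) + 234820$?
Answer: $40174$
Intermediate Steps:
$A{\left(F,c \right)} = 8 - F - 2 c$ ($A{\left(F,c \right)} = 8 - \left(\left(F + c\right) + c\right) = 8 - \left(F + 2 c\right) = 8 - F - 2 c$)
$\left(-194146 + A{\left(z,257 \right)}\right) + 234820 = \left(-194146 - 500\right) + 234820 = -194646 + 234820 = 40174$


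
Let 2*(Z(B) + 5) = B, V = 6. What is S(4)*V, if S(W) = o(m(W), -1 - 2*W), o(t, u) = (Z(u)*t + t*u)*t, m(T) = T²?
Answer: -28416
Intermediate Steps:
Z(B) = -5 + B/2
o(t, u) = t*(t*u + t*(-5 + u/2)) (o(t, u) = ((-5 + u/2)*t + t*u)*t = (t*(-5 + u/2) + t*u)*t = (t*u + t*(-5 + u/2))*t = t*(t*u + t*(-5 + u/2)))
S(W) = W⁴*(-13 - 6*W)/2 (S(W) = (W²)²*(-10 + 3*(-1 - 2*W))/2 = W⁴*(-10 + (-3 - 6*W))/2 = W⁴*(-13 - 6*W)/2)
S(4)*V = ((½)*4⁴*(-13 - 6*4))*6 = ((½)*256*(-13 - 24))*6 = ((½)*256*(-37))*6 = -4736*6 = -28416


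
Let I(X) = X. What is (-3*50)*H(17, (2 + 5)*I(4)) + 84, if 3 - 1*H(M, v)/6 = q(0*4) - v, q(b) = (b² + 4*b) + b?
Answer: -27816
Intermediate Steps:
q(b) = b² + 5*b
H(M, v) = 18 + 6*v (H(M, v) = 18 - 6*((0*4)*(5 + 0*4) - v) = 18 - 6*(0*(5 + 0) - v) = 18 - 6*(0*5 - v) = 18 - 6*(0 - v) = 18 - (-6)*v = 18 + 6*v)
(-3*50)*H(17, (2 + 5)*I(4)) + 84 = (-3*50)*(18 + 6*((2 + 5)*4)) + 84 = -150*(18 + 6*(7*4)) + 84 = -150*(18 + 6*28) + 84 = -150*(18 + 168) + 84 = -150*186 + 84 = -27900 + 84 = -27816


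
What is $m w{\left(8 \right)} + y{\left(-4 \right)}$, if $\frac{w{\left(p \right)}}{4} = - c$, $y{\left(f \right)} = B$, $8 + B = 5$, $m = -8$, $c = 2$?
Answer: $61$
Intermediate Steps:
$B = -3$ ($B = -8 + 5 = -3$)
$y{\left(f \right)} = -3$
$w{\left(p \right)} = -8$ ($w{\left(p \right)} = 4 \left(\left(-1\right) 2\right) = 4 \left(-2\right) = -8$)
$m w{\left(8 \right)} + y{\left(-4 \right)} = \left(-8\right) \left(-8\right) - 3 = 64 - 3 = 61$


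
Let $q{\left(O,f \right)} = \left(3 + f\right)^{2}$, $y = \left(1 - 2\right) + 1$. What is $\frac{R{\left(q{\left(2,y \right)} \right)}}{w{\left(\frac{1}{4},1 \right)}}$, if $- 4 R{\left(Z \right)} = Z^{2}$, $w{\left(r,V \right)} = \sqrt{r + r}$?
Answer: $- \frac{81 \sqrt{2}}{4} \approx -28.638$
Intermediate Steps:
$y = 0$ ($y = -1 + 1 = 0$)
$w{\left(r,V \right)} = \sqrt{2} \sqrt{r}$ ($w{\left(r,V \right)} = \sqrt{2 r} = \sqrt{2} \sqrt{r}$)
$R{\left(Z \right)} = - \frac{Z^{2}}{4}$
$\frac{R{\left(q{\left(2,y \right)} \right)}}{w{\left(\frac{1}{4},1 \right)}} = \frac{\left(- \frac{1}{4}\right) \left(\left(3 + 0\right)^{2}\right)^{2}}{\sqrt{2} \sqrt{\frac{1}{4}}} = \frac{\left(- \frac{1}{4}\right) \left(3^{2}\right)^{2}}{\sqrt{2} \sqrt{\frac{1}{4}}} = \frac{\left(- \frac{1}{4}\right) 9^{2}}{\sqrt{2} \cdot \frac{1}{2}} = \frac{\left(- \frac{1}{4}\right) 81}{\frac{1}{2} \sqrt{2}} = - \frac{81 \sqrt{2}}{4}$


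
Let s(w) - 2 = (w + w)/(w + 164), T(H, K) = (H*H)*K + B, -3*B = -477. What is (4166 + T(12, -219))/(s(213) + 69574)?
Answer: -10258547/26230578 ≈ -0.39109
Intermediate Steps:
B = 159 (B = -⅓*(-477) = 159)
T(H, K) = 159 + K*H² (T(H, K) = (H*H)*K + 159 = H²*K + 159 = K*H² + 159 = 159 + K*H²)
s(w) = 2 + 2*w/(164 + w) (s(w) = 2 + (w + w)/(w + 164) = 2 + (2*w)/(164 + w) = 2 + 2*w/(164 + w))
(4166 + T(12, -219))/(s(213) + 69574) = (4166 + (159 - 219*12²))/(4*(82 + 213)/(164 + 213) + 69574) = (4166 + (159 - 219*144))/(4*295/377 + 69574) = (4166 + (159 - 31536))/(4*(1/377)*295 + 69574) = (4166 - 31377)/(1180/377 + 69574) = -27211/26230578/377 = -27211*377/26230578 = -10258547/26230578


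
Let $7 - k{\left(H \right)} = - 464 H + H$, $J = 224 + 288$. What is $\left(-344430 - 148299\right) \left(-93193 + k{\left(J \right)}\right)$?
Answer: $-70888921230$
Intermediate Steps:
$J = 512$
$k{\left(H \right)} = 7 + 463 H$ ($k{\left(H \right)} = 7 - \left(- 464 H + H\right) = 7 - - 463 H = 7 + 463 H$)
$\left(-344430 - 148299\right) \left(-93193 + k{\left(J \right)}\right) = \left(-344430 - 148299\right) \left(-93193 + \left(7 + 463 \cdot 512\right)\right) = - 492729 \left(-93193 + \left(7 + 237056\right)\right) = - 492729 \left(-93193 + 237063\right) = \left(-492729\right) 143870 = -70888921230$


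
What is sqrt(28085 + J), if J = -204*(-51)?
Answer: sqrt(38489) ≈ 196.19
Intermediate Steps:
J = 10404
sqrt(28085 + J) = sqrt(28085 + 10404) = sqrt(38489)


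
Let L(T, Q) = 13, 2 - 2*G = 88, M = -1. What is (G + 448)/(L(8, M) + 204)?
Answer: 405/217 ≈ 1.8664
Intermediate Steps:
G = -43 (G = 1 - ½*88 = 1 - 44 = -43)
(G + 448)/(L(8, M) + 204) = (-43 + 448)/(13 + 204) = 405/217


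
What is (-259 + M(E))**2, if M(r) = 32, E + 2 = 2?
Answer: 51529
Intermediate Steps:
E = 0 (E = -2 + 2 = 0)
(-259 + M(E))**2 = (-259 + 32)**2 = (-227)**2 = 51529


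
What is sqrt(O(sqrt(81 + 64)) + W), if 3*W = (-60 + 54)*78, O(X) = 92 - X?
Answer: sqrt(-64 - sqrt(145)) ≈ 8.7202*I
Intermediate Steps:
W = -156 (W = ((-60 + 54)*78)/3 = (-6*78)/3 = (1/3)*(-468) = -156)
sqrt(O(sqrt(81 + 64)) + W) = sqrt((92 - sqrt(81 + 64)) - 156) = sqrt((92 - sqrt(145)) - 156) = sqrt(-64 - sqrt(145))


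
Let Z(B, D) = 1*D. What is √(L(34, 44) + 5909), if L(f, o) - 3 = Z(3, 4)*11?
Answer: 2*√1489 ≈ 77.175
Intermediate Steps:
Z(B, D) = D
L(f, o) = 47 (L(f, o) = 3 + 4*11 = 3 + 44 = 47)
√(L(34, 44) + 5909) = √(47 + 5909) = √5956 = 2*√1489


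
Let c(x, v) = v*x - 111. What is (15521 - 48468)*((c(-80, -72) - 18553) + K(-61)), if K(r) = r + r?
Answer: 429167622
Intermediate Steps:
c(x, v) = -111 + v*x
K(r) = 2*r
(15521 - 48468)*((c(-80, -72) - 18553) + K(-61)) = (15521 - 48468)*(((-111 - 72*(-80)) - 18553) + 2*(-61)) = -32947*(((-111 + 5760) - 18553) - 122) = -32947*((5649 - 18553) - 122) = -32947*(-12904 - 122) = -32947*(-13026) = 429167622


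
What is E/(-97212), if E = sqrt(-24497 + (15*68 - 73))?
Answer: -5*I*sqrt(942)/97212 ≈ -0.0015786*I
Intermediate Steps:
E = 5*I*sqrt(942) (E = sqrt(-24497 + (1020 - 73)) = sqrt(-24497 + 947) = sqrt(-23550) = 5*I*sqrt(942) ≈ 153.46*I)
E/(-97212) = (5*I*sqrt(942))/(-97212) = (5*I*sqrt(942))*(-1/97212) = -5*I*sqrt(942)/97212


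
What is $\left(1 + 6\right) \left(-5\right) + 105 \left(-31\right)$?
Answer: $-3290$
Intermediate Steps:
$\left(1 + 6\right) \left(-5\right) + 105 \left(-31\right) = 7 \left(-5\right) - 3255 = -35 - 3255 = -3290$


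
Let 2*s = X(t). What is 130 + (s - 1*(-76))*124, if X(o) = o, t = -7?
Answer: 9120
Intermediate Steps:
s = -7/2 (s = (1/2)*(-7) = -7/2 ≈ -3.5000)
130 + (s - 1*(-76))*124 = 130 + (-7/2 - 1*(-76))*124 = 130 + (-7/2 + 76)*124 = 130 + (145/2)*124 = 130 + 8990 = 9120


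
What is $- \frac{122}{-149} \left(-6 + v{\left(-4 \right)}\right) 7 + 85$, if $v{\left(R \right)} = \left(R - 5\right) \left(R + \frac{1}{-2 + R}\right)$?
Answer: $\frac{39566}{149} \approx 265.54$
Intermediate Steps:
$v{\left(R \right)} = \left(-5 + R\right) \left(R + \frac{1}{-2 + R}\right)$
$- \frac{122}{-149} \left(-6 + v{\left(-4 \right)}\right) 7 + 85 = - \frac{122}{-149} \left(-6 + \frac{-5 + \left(-4\right)^{3} - 7 \left(-4\right)^{2} + 11 \left(-4\right)}{-2 - 4}\right) 7 + 85 = \left(-122\right) \left(- \frac{1}{149}\right) \left(-6 + \frac{-5 - 64 - 112 - 44}{-6}\right) 7 + 85 = \frac{122 \left(-6 - \frac{-5 - 64 - 112 - 44}{6}\right) 7}{149} + 85 = \frac{122 \left(-6 - - \frac{75}{2}\right) 7}{149} + 85 = \frac{122 \left(-6 + \frac{75}{2}\right) 7}{149} + 85 = \frac{122 \cdot \frac{63}{2} \cdot 7}{149} + 85 = \frac{122}{149} \cdot \frac{441}{2} + 85 = \frac{26901}{149} + 85 = \frac{39566}{149}$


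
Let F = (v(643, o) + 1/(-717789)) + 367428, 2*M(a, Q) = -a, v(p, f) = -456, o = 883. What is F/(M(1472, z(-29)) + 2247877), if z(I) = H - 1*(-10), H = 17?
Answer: 263408464907/1612973091249 ≈ 0.16331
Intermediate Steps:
z(I) = 27 (z(I) = 17 - 1*(-10) = 17 + 10 = 27)
M(a, Q) = -a/2 (M(a, Q) = (-a)/2 = -a/2)
F = 263408464907/717789 (F = (-456 + 1/(-717789)) + 367428 = (-456 - 1/717789) + 367428 = -327311785/717789 + 367428 = 263408464907/717789 ≈ 3.6697e+5)
F/(M(1472, z(-29)) + 2247877) = 263408464907/(717789*(-½*1472 + 2247877)) = 263408464907/(717789*(-736 + 2247877)) = (263408464907/717789)/2247141 = (263408464907/717789)*(1/2247141) = 263408464907/1612973091249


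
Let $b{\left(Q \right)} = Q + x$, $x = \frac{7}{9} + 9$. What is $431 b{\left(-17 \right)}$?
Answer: $- \frac{28015}{9} \approx -3112.8$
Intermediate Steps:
$x = \frac{88}{9}$ ($x = 7 \cdot \frac{1}{9} + 9 = \frac{7}{9} + 9 = \frac{88}{9} \approx 9.7778$)
$b{\left(Q \right)} = \frac{88}{9} + Q$ ($b{\left(Q \right)} = Q + \frac{88}{9} = \frac{88}{9} + Q$)
$431 b{\left(-17 \right)} = 431 \left(\frac{88}{9} - 17\right) = 431 \left(- \frac{65}{9}\right) = - \frac{28015}{9}$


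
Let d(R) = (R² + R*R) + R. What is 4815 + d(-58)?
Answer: 11485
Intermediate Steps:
d(R) = R + 2*R² (d(R) = (R² + R²) + R = 2*R² + R = R + 2*R²)
4815 + d(-58) = 4815 - 58*(1 + 2*(-58)) = 4815 - 58*(1 - 116) = 4815 - 58*(-115) = 4815 + 6670 = 11485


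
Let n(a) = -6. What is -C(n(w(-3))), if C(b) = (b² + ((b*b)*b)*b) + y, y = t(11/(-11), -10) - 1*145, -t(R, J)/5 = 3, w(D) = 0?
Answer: -1172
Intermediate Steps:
t(R, J) = -15 (t(R, J) = -5*3 = -15)
y = -160 (y = -15 - 1*145 = -15 - 145 = -160)
C(b) = -160 + b² + b⁴ (C(b) = (b² + ((b*b)*b)*b) - 160 = (b² + (b²*b)*b) - 160 = (b² + b³*b) - 160 = (b² + b⁴) - 160 = -160 + b² + b⁴)
-C(n(w(-3))) = -(-160 + (-6)² + (-6)⁴) = -(-160 + 36 + 1296) = -1*1172 = -1172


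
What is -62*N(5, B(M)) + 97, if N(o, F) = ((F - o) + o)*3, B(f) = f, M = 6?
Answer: -1019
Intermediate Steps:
N(o, F) = 3*F (N(o, F) = F*3 = 3*F)
-62*N(5, B(M)) + 97 = -186*6 + 97 = -62*18 + 97 = -1116 + 97 = -1019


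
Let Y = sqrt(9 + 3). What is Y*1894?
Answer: 3788*sqrt(3) ≈ 6561.0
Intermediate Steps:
Y = 2*sqrt(3) (Y = sqrt(12) = 2*sqrt(3) ≈ 3.4641)
Y*1894 = (2*sqrt(3))*1894 = 3788*sqrt(3)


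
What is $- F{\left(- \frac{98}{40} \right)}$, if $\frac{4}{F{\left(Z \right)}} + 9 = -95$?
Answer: $\frac{1}{26} \approx 0.038462$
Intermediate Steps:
$F{\left(Z \right)} = - \frac{1}{26}$ ($F{\left(Z \right)} = \frac{4}{-9 - 95} = \frac{4}{-104} = 4 \left(- \frac{1}{104}\right) = - \frac{1}{26}$)
$- F{\left(- \frac{98}{40} \right)} = \left(-1\right) \left(- \frac{1}{26}\right) = \frac{1}{26}$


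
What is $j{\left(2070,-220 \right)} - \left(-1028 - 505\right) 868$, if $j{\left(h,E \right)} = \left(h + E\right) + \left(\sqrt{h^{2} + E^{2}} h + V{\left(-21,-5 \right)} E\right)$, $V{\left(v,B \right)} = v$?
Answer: $1337114 + 20700 \sqrt{43333} \approx 5.6461 \cdot 10^{6}$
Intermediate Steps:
$j{\left(h,E \right)} = h - 20 E + h \sqrt{E^{2} + h^{2}}$ ($j{\left(h,E \right)} = \left(h + E\right) - \left(21 E - \sqrt{h^{2} + E^{2}} h\right) = \left(E + h\right) - \left(21 E - \sqrt{E^{2} + h^{2}} h\right) = \left(E + h\right) - \left(21 E - h \sqrt{E^{2} + h^{2}}\right) = h - 20 E + h \sqrt{E^{2} + h^{2}}$)
$j{\left(2070,-220 \right)} - \left(-1028 - 505\right) 868 = \left(2070 - -4400 + 2070 \sqrt{\left(-220\right)^{2} + 2070^{2}}\right) - \left(-1028 - 505\right) 868 = \left(2070 + 4400 + 2070 \sqrt{48400 + 4284900}\right) - \left(-1533\right) 868 = \left(2070 + 4400 + 2070 \sqrt{4333300}\right) - -1330644 = \left(2070 + 4400 + 2070 \cdot 10 \sqrt{43333}\right) + 1330644 = \left(2070 + 4400 + 20700 \sqrt{43333}\right) + 1330644 = \left(6470 + 20700 \sqrt{43333}\right) + 1330644 = 1337114 + 20700 \sqrt{43333}$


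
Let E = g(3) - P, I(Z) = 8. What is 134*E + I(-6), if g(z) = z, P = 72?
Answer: -9238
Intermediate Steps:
E = -69 (E = 3 - 1*72 = 3 - 72 = -69)
134*E + I(-6) = 134*(-69) + 8 = -9246 + 8 = -9238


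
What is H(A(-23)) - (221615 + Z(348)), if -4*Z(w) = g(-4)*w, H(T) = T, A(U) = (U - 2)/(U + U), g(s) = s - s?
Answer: -10194265/46 ≈ -2.2161e+5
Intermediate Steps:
g(s) = 0
A(U) = (-2 + U)/(2*U) (A(U) = (-2 + U)/((2*U)) = (-2 + U)*(1/(2*U)) = (-2 + U)/(2*U))
Z(w) = 0 (Z(w) = -0*w = -¼*0 = 0)
H(A(-23)) - (221615 + Z(348)) = (½)*(-2 - 23)/(-23) - (221615 + 0) = (½)*(-1/23)*(-25) - 1*221615 = 25/46 - 221615 = -10194265/46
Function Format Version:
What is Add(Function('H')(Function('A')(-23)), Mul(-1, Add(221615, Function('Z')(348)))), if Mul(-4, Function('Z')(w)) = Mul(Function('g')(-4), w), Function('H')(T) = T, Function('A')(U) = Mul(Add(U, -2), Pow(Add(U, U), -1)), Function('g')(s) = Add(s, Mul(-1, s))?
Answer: Rational(-10194265, 46) ≈ -2.2161e+5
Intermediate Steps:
Function('g')(s) = 0
Function('A')(U) = Mul(Rational(1, 2), Pow(U, -1), Add(-2, U)) (Function('A')(U) = Mul(Add(-2, U), Pow(Mul(2, U), -1)) = Mul(Add(-2, U), Mul(Rational(1, 2), Pow(U, -1))) = Mul(Rational(1, 2), Pow(U, -1), Add(-2, U)))
Function('Z')(w) = 0 (Function('Z')(w) = Mul(Rational(-1, 4), Mul(0, w)) = Mul(Rational(-1, 4), 0) = 0)
Add(Function('H')(Function('A')(-23)), Mul(-1, Add(221615, Function('Z')(348)))) = Add(Mul(Rational(1, 2), Pow(-23, -1), Add(-2, -23)), Mul(-1, Add(221615, 0))) = Add(Mul(Rational(1, 2), Rational(-1, 23), -25), Mul(-1, 221615)) = Add(Rational(25, 46), -221615) = Rational(-10194265, 46)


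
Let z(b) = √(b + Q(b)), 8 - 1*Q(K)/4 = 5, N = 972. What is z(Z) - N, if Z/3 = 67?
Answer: -972 + √213 ≈ -957.41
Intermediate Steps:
Z = 201 (Z = 3*67 = 201)
Q(K) = 12 (Q(K) = 32 - 4*5 = 32 - 20 = 12)
z(b) = √(12 + b) (z(b) = √(b + 12) = √(12 + b))
z(Z) - N = √(12 + 201) - 1*972 = √213 - 972 = -972 + √213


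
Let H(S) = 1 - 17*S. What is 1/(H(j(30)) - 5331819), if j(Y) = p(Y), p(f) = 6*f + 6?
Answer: -1/5334980 ≈ -1.8744e-7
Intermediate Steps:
p(f) = 6 + 6*f
j(Y) = 6 + 6*Y
1/(H(j(30)) - 5331819) = 1/((1 - 17*(6 + 6*30)) - 5331819) = 1/((1 - 17*(6 + 180)) - 5331819) = 1/((1 - 17*186) - 5331819) = 1/((1 - 3162) - 5331819) = 1/(-3161 - 5331819) = 1/(-5334980) = -1/5334980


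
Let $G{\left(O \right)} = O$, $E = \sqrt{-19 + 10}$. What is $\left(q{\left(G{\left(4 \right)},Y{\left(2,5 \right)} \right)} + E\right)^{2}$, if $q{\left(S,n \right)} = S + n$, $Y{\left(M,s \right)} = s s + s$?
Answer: $1147 + 204 i \approx 1147.0 + 204.0 i$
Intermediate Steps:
$Y{\left(M,s \right)} = s + s^{2}$ ($Y{\left(M,s \right)} = s^{2} + s = s + s^{2}$)
$E = 3 i$ ($E = \sqrt{-9} = 3 i \approx 3.0 i$)
$\left(q{\left(G{\left(4 \right)},Y{\left(2,5 \right)} \right)} + E\right)^{2} = \left(\left(4 + 5 \left(1 + 5\right)\right) + 3 i\right)^{2} = \left(\left(4 + 5 \cdot 6\right) + 3 i\right)^{2} = \left(\left(4 + 30\right) + 3 i\right)^{2} = \left(34 + 3 i\right)^{2}$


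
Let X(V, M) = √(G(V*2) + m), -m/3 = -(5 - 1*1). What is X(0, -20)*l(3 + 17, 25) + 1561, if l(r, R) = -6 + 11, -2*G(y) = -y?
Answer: 1561 + 10*√3 ≈ 1578.3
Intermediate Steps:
G(y) = y/2 (G(y) = -(-1)*y/2 = y/2)
m = 12 (m = -(-3)*(5 - 1*1) = -(-3)*(5 - 1) = -(-3)*4 = -3*(-4) = 12)
l(r, R) = 5
X(V, M) = √(12 + V) (X(V, M) = √((V*2)/2 + 12) = √((2*V)/2 + 12) = √(V + 12) = √(12 + V))
X(0, -20)*l(3 + 17, 25) + 1561 = √(12 + 0)*5 + 1561 = √12*5 + 1561 = (2*√3)*5 + 1561 = 10*√3 + 1561 = 1561 + 10*√3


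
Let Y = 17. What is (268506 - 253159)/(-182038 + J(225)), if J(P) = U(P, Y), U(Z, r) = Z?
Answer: -15347/181813 ≈ -0.084411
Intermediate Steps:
J(P) = P
(268506 - 253159)/(-182038 + J(225)) = (268506 - 253159)/(-182038 + 225) = 15347/(-181813) = 15347*(-1/181813) = -15347/181813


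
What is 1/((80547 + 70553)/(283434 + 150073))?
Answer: 433507/151100 ≈ 2.8690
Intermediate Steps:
1/((80547 + 70553)/(283434 + 150073)) = 1/(151100/433507) = 433507/151100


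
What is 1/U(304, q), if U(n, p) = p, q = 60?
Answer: 1/60 ≈ 0.016667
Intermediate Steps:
1/U(304, q) = 1/60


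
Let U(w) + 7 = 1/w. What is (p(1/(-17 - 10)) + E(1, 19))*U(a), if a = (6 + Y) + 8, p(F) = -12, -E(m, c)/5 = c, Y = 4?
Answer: 13375/18 ≈ 743.06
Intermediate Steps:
E(m, c) = -5*c
a = 18 (a = (6 + 4) + 8 = 10 + 8 = 18)
U(w) = -7 + 1/w
(p(1/(-17 - 10)) + E(1, 19))*U(a) = (-12 - 5*19)*(-7 + 1/18) = (-12 - 95)*(-7 + 1/18) = -107*(-125/18) = 13375/18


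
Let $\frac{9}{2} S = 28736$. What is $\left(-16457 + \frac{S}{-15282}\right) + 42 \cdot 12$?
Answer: $- \frac{1097100593}{68769} \approx -15953.0$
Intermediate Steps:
$S = \frac{57472}{9}$ ($S = \frac{2}{9} \cdot 28736 = \frac{57472}{9} \approx 6385.8$)
$\left(-16457 + \frac{S}{-15282}\right) + 42 \cdot 12 = \left(-16457 + \frac{57472}{9 \left(-15282\right)}\right) + 42 \cdot 12 = \left(-16457 + \frac{57472}{9} \left(- \frac{1}{15282}\right)\right) + 504 = \left(-16457 - \frac{28736}{68769}\right) + 504 = - \frac{1131760169}{68769} + 504 = - \frac{1097100593}{68769}$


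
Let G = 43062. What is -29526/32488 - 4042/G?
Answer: -350691277/349749564 ≈ -1.0027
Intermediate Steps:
-29526/32488 - 4042/G = -29526/32488 - 4042/43062 = -29526*1/32488 - 4042*1/43062 = -14763/16244 - 2021/21531 = -350691277/349749564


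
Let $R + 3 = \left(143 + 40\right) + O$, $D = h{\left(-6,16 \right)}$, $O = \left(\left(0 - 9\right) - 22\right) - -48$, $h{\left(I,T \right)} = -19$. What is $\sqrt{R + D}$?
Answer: $\sqrt{178} \approx 13.342$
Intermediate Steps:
$O = 17$ ($O = \left(-9 - 22\right) + 48 = -31 + 48 = 17$)
$D = -19$
$R = 197$ ($R = -3 + \left(\left(143 + 40\right) + 17\right) = -3 + \left(183 + 17\right) = -3 + 200 = 197$)
$\sqrt{R + D} = \sqrt{197 - 19} = \sqrt{178}$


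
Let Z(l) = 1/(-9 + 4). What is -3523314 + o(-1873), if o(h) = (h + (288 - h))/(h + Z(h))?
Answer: -5499893394/1561 ≈ -3.5233e+6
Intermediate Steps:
Z(l) = -1/5 (Z(l) = 1/(-5) = -1/5)
o(h) = 288/(-1/5 + h) (o(h) = (h + (288 - h))/(h - 1/5) = 288/(-1/5 + h))
-3523314 + o(-1873) = -3523314 + 1440/(-1 + 5*(-1873)) = -3523314 + 1440/(-1 - 9365) = -3523314 + 1440/(-9366) = -3523314 + 1440*(-1/9366) = -3523314 - 240/1561 = -5499893394/1561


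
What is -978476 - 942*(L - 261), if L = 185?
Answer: -906884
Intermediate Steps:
-978476 - 942*(L - 261) = -978476 - 942*(185 - 261) = -978476 - 942*(-76) = -978476 - 1*(-71592) = -978476 + 71592 = -906884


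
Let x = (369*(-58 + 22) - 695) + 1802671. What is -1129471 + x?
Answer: 659221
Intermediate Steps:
x = 1788692 (x = (369*(-36) - 695) + 1802671 = (-13284 - 695) + 1802671 = -13979 + 1802671 = 1788692)
-1129471 + x = -1129471 + 1788692 = 659221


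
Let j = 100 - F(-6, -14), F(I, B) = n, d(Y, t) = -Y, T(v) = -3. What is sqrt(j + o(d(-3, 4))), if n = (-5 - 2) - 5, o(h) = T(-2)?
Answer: sqrt(109) ≈ 10.440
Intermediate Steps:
o(h) = -3
n = -12 (n = -7 - 5 = -12)
F(I, B) = -12
j = 112 (j = 100 - 1*(-12) = 100 + 12 = 112)
sqrt(j + o(d(-3, 4))) = sqrt(112 - 3) = sqrt(109)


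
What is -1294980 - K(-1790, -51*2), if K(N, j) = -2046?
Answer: -1292934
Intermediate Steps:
-1294980 - K(-1790, -51*2) = -1294980 - 1*(-2046) = -1294980 + 2046 = -1292934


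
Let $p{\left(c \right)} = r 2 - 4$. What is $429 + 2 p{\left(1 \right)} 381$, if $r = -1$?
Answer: $-4143$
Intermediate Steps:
$p{\left(c \right)} = -6$ ($p{\left(c \right)} = \left(-1\right) 2 - 4 = -2 - 4 = -6$)
$429 + 2 p{\left(1 \right)} 381 = 429 + 2 \left(-6\right) 381 = 429 - 4572 = -4143$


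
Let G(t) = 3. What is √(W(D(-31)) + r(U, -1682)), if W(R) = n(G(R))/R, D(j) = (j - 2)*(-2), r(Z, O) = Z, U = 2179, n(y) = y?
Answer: √1054658/22 ≈ 46.680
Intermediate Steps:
D(j) = 4 - 2*j (D(j) = (-2 + j)*(-2) = 4 - 2*j)
W(R) = 3/R
√(W(D(-31)) + r(U, -1682)) = √(3/(4 - 2*(-31)) + 2179) = √(3/(4 + 62) + 2179) = √(3/66 + 2179) = √(3*(1/66) + 2179) = √(1/22 + 2179) = √(47939/22) = √1054658/22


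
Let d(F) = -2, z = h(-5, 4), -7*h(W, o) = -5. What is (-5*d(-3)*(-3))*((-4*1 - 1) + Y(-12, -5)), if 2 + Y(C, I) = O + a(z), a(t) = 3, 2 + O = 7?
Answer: -30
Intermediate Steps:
O = 5 (O = -2 + 7 = 5)
h(W, o) = 5/7 (h(W, o) = -1/7*(-5) = 5/7)
z = 5/7 ≈ 0.71429
Y(C, I) = 6 (Y(C, I) = -2 + (5 + 3) = -2 + 8 = 6)
(-5*d(-3)*(-3))*((-4*1 - 1) + Y(-12, -5)) = (-5*(-2)*(-3))*((-4*1 - 1) + 6) = (10*(-3))*((-4 - 1) + 6) = -30*(-5 + 6) = -30*1 = -30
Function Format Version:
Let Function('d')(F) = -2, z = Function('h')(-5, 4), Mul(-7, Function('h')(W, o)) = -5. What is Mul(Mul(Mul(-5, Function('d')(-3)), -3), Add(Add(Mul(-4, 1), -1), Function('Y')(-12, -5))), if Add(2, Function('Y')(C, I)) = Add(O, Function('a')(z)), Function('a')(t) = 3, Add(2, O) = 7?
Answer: -30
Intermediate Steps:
O = 5 (O = Add(-2, 7) = 5)
Function('h')(W, o) = Rational(5, 7) (Function('h')(W, o) = Mul(Rational(-1, 7), -5) = Rational(5, 7))
z = Rational(5, 7) ≈ 0.71429
Function('Y')(C, I) = 6 (Function('Y')(C, I) = Add(-2, Add(5, 3)) = Add(-2, 8) = 6)
Mul(Mul(Mul(-5, Function('d')(-3)), -3), Add(Add(Mul(-4, 1), -1), Function('Y')(-12, -5))) = Mul(Mul(Mul(-5, -2), -3), Add(Add(Mul(-4, 1), -1), 6)) = Mul(Mul(10, -3), Add(Add(-4, -1), 6)) = Mul(-30, Add(-5, 6)) = Mul(-30, 1) = -30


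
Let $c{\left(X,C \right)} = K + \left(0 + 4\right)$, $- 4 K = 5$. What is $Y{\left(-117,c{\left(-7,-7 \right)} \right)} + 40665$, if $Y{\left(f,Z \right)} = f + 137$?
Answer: $40685$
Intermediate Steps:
$K = - \frac{5}{4}$ ($K = \left(- \frac{1}{4}\right) 5 = - \frac{5}{4} \approx -1.25$)
$c{\left(X,C \right)} = \frac{11}{4}$ ($c{\left(X,C \right)} = - \frac{5}{4} + \left(0 + 4\right) = - \frac{5}{4} + 4 = \frac{11}{4}$)
$Y{\left(f,Z \right)} = 137 + f$
$Y{\left(-117,c{\left(-7,-7 \right)} \right)} + 40665 = \left(137 - 117\right) + 40665 = 20 + 40665 = 40685$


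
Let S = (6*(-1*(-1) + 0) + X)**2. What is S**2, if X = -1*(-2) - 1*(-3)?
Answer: 14641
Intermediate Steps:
X = 5 (X = 2 + 3 = 5)
S = 121 (S = (6*(-1*(-1) + 0) + 5)**2 = (6*(1 + 0) + 5)**2 = (6*1 + 5)**2 = (6 + 5)**2 = 11**2 = 121)
S**2 = 121**2 = 14641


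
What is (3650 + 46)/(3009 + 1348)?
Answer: 3696/4357 ≈ 0.84829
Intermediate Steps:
(3650 + 46)/(3009 + 1348) = 3696/4357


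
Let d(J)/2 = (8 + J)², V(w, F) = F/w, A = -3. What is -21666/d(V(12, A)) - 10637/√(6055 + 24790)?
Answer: -173328/961 - 10637*√30845/30845 ≈ -240.93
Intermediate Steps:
d(J) = 2*(8 + J)²
-21666/d(V(12, A)) - 10637/√(6055 + 24790) = -21666*1/(2*(8 - 3/12)²) - 10637/√(6055 + 24790) = -21666*1/(2*(8 - 3*1/12)²) - 10637*√30845/30845 = -21666*1/(2*(8 - ¼)²) - 10637*√30845/30845 = -21666/(2*(31/4)²) - 10637*√30845/30845 = -21666/(2*(961/16)) - 10637*√30845/30845 = -21666/961/8 - 10637*√30845/30845 = -21666*8/961 - 10637*√30845/30845 = -173328/961 - 10637*√30845/30845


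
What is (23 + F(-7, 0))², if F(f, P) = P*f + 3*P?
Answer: 529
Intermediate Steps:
F(f, P) = 3*P + P*f
(23 + F(-7, 0))² = (23 + 0*(3 - 7))² = (23 + 0*(-4))² = (23 + 0)² = 23² = 529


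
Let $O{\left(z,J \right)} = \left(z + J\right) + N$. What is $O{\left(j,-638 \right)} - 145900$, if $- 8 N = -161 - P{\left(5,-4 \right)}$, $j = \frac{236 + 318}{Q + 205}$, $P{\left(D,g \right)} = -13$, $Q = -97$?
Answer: $- \frac{3955888}{27} \approx -1.4651 \cdot 10^{5}$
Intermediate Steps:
$j = \frac{277}{54}$ ($j = \frac{236 + 318}{-97 + 205} = \frac{554}{108} = 554 \cdot \frac{1}{108} = \frac{277}{54} \approx 5.1296$)
$N = \frac{37}{2}$ ($N = - \frac{-161 - -13}{8} = - \frac{-161 + 13}{8} = \left(- \frac{1}{8}\right) \left(-148\right) = \frac{37}{2} \approx 18.5$)
$O{\left(z,J \right)} = \frac{37}{2} + J + z$ ($O{\left(z,J \right)} = \left(z + J\right) + \frac{37}{2} = \left(J + z\right) + \frac{37}{2} = \frac{37}{2} + J + z$)
$O{\left(j,-638 \right)} - 145900 = \left(\frac{37}{2} - 638 + \frac{277}{54}\right) - 145900 = - \frac{16588}{27} - 145900 = - \frac{3955888}{27}$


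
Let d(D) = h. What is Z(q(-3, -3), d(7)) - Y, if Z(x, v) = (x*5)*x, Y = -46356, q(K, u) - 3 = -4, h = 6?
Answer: 46361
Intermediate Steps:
q(K, u) = -1 (q(K, u) = 3 - 4 = -1)
d(D) = 6
Z(x, v) = 5*x² (Z(x, v) = (5*x)*x = 5*x²)
Z(q(-3, -3), d(7)) - Y = 5*(-1)² - 1*(-46356) = 5*1 + 46356 = 5 + 46356 = 46361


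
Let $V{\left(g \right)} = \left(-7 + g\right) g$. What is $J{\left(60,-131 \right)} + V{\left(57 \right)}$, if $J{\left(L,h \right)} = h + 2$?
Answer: $2721$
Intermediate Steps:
$J{\left(L,h \right)} = 2 + h$
$V{\left(g \right)} = g \left(-7 + g\right)$
$J{\left(60,-131 \right)} + V{\left(57 \right)} = \left(2 - 131\right) + 57 \left(-7 + 57\right) = -129 + 57 \cdot 50 = -129 + 2850 = 2721$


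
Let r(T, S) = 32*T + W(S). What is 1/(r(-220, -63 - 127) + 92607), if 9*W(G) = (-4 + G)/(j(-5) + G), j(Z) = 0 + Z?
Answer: 1755/150170279 ≈ 1.1687e-5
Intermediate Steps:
j(Z) = Z
W(G) = (-4 + G)/(9*(-5 + G)) (W(G) = ((-4 + G)/(-5 + G))/9 = (-4 + G)/(9*(-5 + G)))
r(T, S) = 32*T + (-4 + S)/(9*(-5 + S))
1/(r(-220, -63 - 127) + 92607) = 1/((-4 + (-63 - 127) + 288*(-220)*(-5 + (-63 - 127)))/(9*(-5 + (-63 - 127))) + 92607) = 1/((-4 - 190 + 288*(-220)*(-5 - 190))/(9*(-5 - 190)) + 92607) = 1/((⅑)*(-4 - 190 + 288*(-220)*(-195))/(-195) + 92607) = 1/((⅑)*(-1/195)*(-4 - 190 + 12355200) + 92607) = 1/((⅑)*(-1/195)*12355006 + 92607) = 1/(-12355006/1755 + 92607) = 1/(150170279/1755) = 1755/150170279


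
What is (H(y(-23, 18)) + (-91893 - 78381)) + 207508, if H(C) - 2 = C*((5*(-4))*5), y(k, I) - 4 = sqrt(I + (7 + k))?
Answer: 36836 - 100*sqrt(2) ≈ 36695.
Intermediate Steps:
y(k, I) = 4 + sqrt(7 + I + k) (y(k, I) = 4 + sqrt(I + (7 + k)) = 4 + sqrt(7 + I + k))
H(C) = 2 - 100*C (H(C) = 2 + C*((5*(-4))*5) = 2 + C*(-20*5) = 2 + C*(-100) = 2 - 100*C)
(H(y(-23, 18)) + (-91893 - 78381)) + 207508 = ((2 - 100*(4 + sqrt(7 + 18 - 23))) + (-91893 - 78381)) + 207508 = ((2 - 100*(4 + sqrt(2))) - 170274) + 207508 = ((2 + (-400 - 100*sqrt(2))) - 170274) + 207508 = ((-398 - 100*sqrt(2)) - 170274) + 207508 = (-170672 - 100*sqrt(2)) + 207508 = 36836 - 100*sqrt(2)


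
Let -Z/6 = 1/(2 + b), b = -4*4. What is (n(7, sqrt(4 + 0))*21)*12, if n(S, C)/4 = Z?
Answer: 432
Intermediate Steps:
b = -16
Z = 3/7 (Z = -6/(2 - 16) = -6/(-14) = -6*(-1/14) = 3/7 ≈ 0.42857)
n(S, C) = 12/7 (n(S, C) = 4*(3/7) = 12/7)
(n(7, sqrt(4 + 0))*21)*12 = ((12/7)*21)*12 = 36*12 = 432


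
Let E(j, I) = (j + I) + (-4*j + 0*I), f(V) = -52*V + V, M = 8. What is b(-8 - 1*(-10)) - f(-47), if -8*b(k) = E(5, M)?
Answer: -19169/8 ≈ -2396.1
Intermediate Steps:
f(V) = -51*V
E(j, I) = I - 3*j (E(j, I) = (I + j) + (-4*j + 0) = (I + j) - 4*j = I - 3*j)
b(k) = 7/8 (b(k) = -(8 - 3*5)/8 = -(8 - 15)/8 = -⅛*(-7) = 7/8)
b(-8 - 1*(-10)) - f(-47) = 7/8 - (-51)*(-47) = 7/8 - 1*2397 = 7/8 - 2397 = -19169/8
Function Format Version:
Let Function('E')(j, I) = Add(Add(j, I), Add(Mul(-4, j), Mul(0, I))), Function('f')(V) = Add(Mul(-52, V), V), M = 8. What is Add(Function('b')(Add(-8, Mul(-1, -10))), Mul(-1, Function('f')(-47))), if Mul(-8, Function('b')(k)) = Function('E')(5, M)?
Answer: Rational(-19169, 8) ≈ -2396.1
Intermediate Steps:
Function('f')(V) = Mul(-51, V)
Function('E')(j, I) = Add(I, Mul(-3, j)) (Function('E')(j, I) = Add(Add(I, j), Add(Mul(-4, j), 0)) = Add(Add(I, j), Mul(-4, j)) = Add(I, Mul(-3, j)))
Function('b')(k) = Rational(7, 8) (Function('b')(k) = Mul(Rational(-1, 8), Add(8, Mul(-3, 5))) = Mul(Rational(-1, 8), Add(8, -15)) = Mul(Rational(-1, 8), -7) = Rational(7, 8))
Add(Function('b')(Add(-8, Mul(-1, -10))), Mul(-1, Function('f')(-47))) = Add(Rational(7, 8), Mul(-1, Mul(-51, -47))) = Add(Rational(7, 8), Mul(-1, 2397)) = Add(Rational(7, 8), -2397) = Rational(-19169, 8)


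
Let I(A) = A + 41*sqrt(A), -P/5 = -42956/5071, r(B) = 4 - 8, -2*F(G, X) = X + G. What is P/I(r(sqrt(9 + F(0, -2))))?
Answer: -42956/1708927 - 880598*I/1708927 ≈ -0.025136 - 0.51529*I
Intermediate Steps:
F(G, X) = -G/2 - X/2 (F(G, X) = -(X + G)/2 = -(G + X)/2 = -G/2 - X/2)
r(B) = -4
P = 214780/5071 (P = -(-214780)/5071 = -5*(-42956/5071) = 214780/5071 ≈ 42.355)
P/I(r(sqrt(9 + F(0, -2)))) = 214780/(5071*(-4 + 41*sqrt(-4))) = 214780/(5071*(-4 + 41*(2*I))) = 214780/(5071*(-4 + 82*I)) = 214780*((-4 - 82*I)/6740)/5071 = 10739*(-4 - 82*I)/1708927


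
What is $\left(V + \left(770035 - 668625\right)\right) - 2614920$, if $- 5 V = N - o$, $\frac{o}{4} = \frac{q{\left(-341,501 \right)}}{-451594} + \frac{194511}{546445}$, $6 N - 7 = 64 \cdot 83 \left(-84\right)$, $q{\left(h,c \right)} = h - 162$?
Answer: $- \frac{9248875471366911407}{3701569249950} \approx -2.4986 \cdot 10^{6}$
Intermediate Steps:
$q{\left(h,c \right)} = -162 + h$
$N = - \frac{446201}{6}$ ($N = \frac{7}{6} + \frac{64 \cdot 83 \left(-84\right)}{6} = \frac{7}{6} + \frac{5312 \left(-84\right)}{6} = \frac{7}{6} + \frac{1}{6} \left(-446208\right) = \frac{7}{6} - 74368 = - \frac{446201}{6} \approx -74367.0$)
$o = \frac{176229724738}{123385641665}$ ($o = 4 \left(\frac{-162 - 341}{-451594} + \frac{194511}{546445}\right) = 4 \left(\left(-503\right) \left(- \frac{1}{451594}\right) + 194511 \cdot \frac{1}{546445}\right) = 4 \left(\frac{503}{451594} + \frac{194511}{546445}\right) = 4 \cdot \frac{88114862369}{246771283330} = \frac{176229724738}{123385641665} \approx 1.4283$)
$V = \frac{55055854074913093}{3701569249950}$ ($V = - \frac{- \frac{446201}{6} - \frac{176229724738}{123385641665}}{5} = \left(- \frac{1}{5}\right) \left(- \frac{55055854074913093}{740313849990}\right) = \frac{55055854074913093}{3701569249950} \approx 14874.0$)
$\left(V + \left(770035 - 668625\right)\right) - 2614920 = \left(\frac{55055854074913093}{3701569249950} + \left(770035 - 668625\right)\right) - 2614920 = \left(\frac{55055854074913093}{3701569249950} + 101410\right) - 2614920 = \frac{430431991712342593}{3701569249950} - 2614920 = - \frac{9248875471366911407}{3701569249950}$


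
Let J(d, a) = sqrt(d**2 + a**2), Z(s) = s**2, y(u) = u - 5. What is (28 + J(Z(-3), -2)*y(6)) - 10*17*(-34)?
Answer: 5808 + sqrt(85) ≈ 5817.2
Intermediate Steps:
y(u) = -5 + u
J(d, a) = sqrt(a**2 + d**2)
(28 + J(Z(-3), -2)*y(6)) - 10*17*(-34) = (28 + sqrt((-2)**2 + ((-3)**2)**2)*(-5 + 6)) - 10*17*(-34) = (28 + sqrt(4 + 9**2)*1) - 170*(-34) = (28 + sqrt(4 + 81)*1) - 1*(-5780) = (28 + sqrt(85)*1) + 5780 = (28 + sqrt(85)) + 5780 = 5808 + sqrt(85)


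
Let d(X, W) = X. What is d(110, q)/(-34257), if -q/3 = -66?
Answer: -110/34257 ≈ -0.0032110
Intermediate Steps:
q = 198 (q = -3*(-66) = 198)
d(110, q)/(-34257) = 110/(-34257) = 110*(-1/34257) = -110/34257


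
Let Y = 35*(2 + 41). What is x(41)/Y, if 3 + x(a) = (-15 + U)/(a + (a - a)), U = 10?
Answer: -128/61705 ≈ -0.0020744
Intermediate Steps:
Y = 1505 (Y = 35*43 = 1505)
x(a) = -3 - 5/a (x(a) = -3 + (-15 + 10)/(a + (a - a)) = -3 - 5/(a + 0) = -3 - 5/a)
x(41)/Y = (-3 - 5/41)/1505 = (-3 - 5*1/41)*(1/1505) = (-3 - 5/41)*(1/1505) = -128/41*1/1505 = -128/61705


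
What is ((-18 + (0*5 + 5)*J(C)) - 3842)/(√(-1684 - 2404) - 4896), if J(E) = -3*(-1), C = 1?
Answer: 2353140/2996863 + 3845*I*√1022/11987452 ≈ 0.7852 + 0.010254*I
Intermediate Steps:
J(E) = 3
((-18 + (0*5 + 5)*J(C)) - 3842)/(√(-1684 - 2404) - 4896) = ((-18 + (0*5 + 5)*3) - 3842)/(√(-1684 - 2404) - 4896) = ((-18 + (0 + 5)*3) - 3842)/(√(-4088) - 4896) = ((-18 + 5*3) - 3842)/(2*I*√1022 - 4896) = ((-18 + 15) - 3842)/(-4896 + 2*I*√1022) = (-3 - 3842)/(-4896 + 2*I*√1022) = -3845/(-4896 + 2*I*√1022)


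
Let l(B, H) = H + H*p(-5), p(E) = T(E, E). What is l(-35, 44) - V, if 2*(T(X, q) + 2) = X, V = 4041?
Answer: -4195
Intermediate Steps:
T(X, q) = -2 + X/2
p(E) = -2 + E/2
l(B, H) = -7*H/2 (l(B, H) = H + H*(-2 + (½)*(-5)) = H + H*(-2 - 5/2) = H + H*(-9/2) = H - 9*H/2 = -7*H/2)
l(-35, 44) - V = -7/2*44 - 1*4041 = -154 - 4041 = -4195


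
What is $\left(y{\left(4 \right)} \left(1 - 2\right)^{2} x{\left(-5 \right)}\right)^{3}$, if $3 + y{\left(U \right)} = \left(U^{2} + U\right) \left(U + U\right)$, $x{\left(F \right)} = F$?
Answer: $-483736625$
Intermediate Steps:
$y{\left(U \right)} = -3 + 2 U \left(U + U^{2}\right)$ ($y{\left(U \right)} = -3 + \left(U^{2} + U\right) \left(U + U\right) = -3 + \left(U + U^{2}\right) 2 U = -3 + 2 U \left(U + U^{2}\right)$)
$\left(y{\left(4 \right)} \left(1 - 2\right)^{2} x{\left(-5 \right)}\right)^{3} = \left(\left(-3 + 2 \cdot 4^{2} + 2 \cdot 4^{3}\right) \left(1 - 2\right)^{2} \left(-5\right)\right)^{3} = \left(\left(-3 + 2 \cdot 16 + 2 \cdot 64\right) \left(-1\right)^{2} \left(-5\right)\right)^{3} = \left(\left(-3 + 32 + 128\right) 1 \left(-5\right)\right)^{3} = \left(157 \cdot 1 \left(-5\right)\right)^{3} = \left(157 \left(-5\right)\right)^{3} = \left(-785\right)^{3} = -483736625$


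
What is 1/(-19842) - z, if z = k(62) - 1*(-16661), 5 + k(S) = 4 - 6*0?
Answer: -330567721/19842 ≈ -16660.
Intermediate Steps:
k(S) = -1 (k(S) = -5 + (4 - 6*0) = -5 + (4 + 0) = -5 + 4 = -1)
z = 16660 (z = -1 - 1*(-16661) = -1 + 16661 = 16660)
1/(-19842) - z = 1/(-19842) - 1*16660 = -1/19842 - 16660 = -330567721/19842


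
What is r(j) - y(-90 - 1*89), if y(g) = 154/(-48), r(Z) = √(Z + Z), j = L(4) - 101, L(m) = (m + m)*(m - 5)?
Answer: 77/24 + I*√218 ≈ 3.2083 + 14.765*I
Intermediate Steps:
L(m) = 2*m*(-5 + m) (L(m) = (2*m)*(-5 + m) = 2*m*(-5 + m))
j = -109 (j = 2*4*(-5 + 4) - 101 = 2*4*(-1) - 101 = -8 - 101 = -109)
r(Z) = √2*√Z (r(Z) = √(2*Z) = √2*√Z)
y(g) = -77/24 (y(g) = 154*(-1/48) = -77/24)
r(j) - y(-90 - 1*89) = √2*√(-109) - 1*(-77/24) = √2*(I*√109) + 77/24 = I*√218 + 77/24 = 77/24 + I*√218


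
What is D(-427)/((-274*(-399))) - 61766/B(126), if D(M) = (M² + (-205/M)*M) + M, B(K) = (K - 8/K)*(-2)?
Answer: 2817755527/11413059 ≈ 246.89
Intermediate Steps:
B(K) = -2*K + 16/K
D(M) = -205 + M + M² (D(M) = (M² - 205) + M = (-205 + M²) + M = -205 + M + M²)
D(-427)/((-274*(-399))) - 61766/B(126) = (-205 - 427 + (-427)²)/((-274*(-399))) - 61766/(-2*126 + 16/126) = (-205 - 427 + 182329)/109326 - 61766/(-252 + 16*(1/126)) = 181697*(1/109326) - 61766/(-252 + 8/63) = 9563/5754 - 61766/(-15868/63) = 9563/5754 - 61766*(-63/15868) = 9563/5754 + 1945629/7934 = 2817755527/11413059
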